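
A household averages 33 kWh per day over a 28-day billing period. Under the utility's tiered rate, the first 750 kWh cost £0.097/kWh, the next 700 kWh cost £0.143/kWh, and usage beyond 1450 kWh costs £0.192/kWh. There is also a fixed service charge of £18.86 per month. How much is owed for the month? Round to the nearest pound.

Usage = 33 kWh/day × 28 days = 924 kWh
First 750 kWh × £0.097 = £72.75
Next 174 kWh × £0.143 = £24.88
Remaining tier: 0 kWh (not reached)
Energy charge = £97.63; + service £18.86 = £116.49 ≈ £116

£116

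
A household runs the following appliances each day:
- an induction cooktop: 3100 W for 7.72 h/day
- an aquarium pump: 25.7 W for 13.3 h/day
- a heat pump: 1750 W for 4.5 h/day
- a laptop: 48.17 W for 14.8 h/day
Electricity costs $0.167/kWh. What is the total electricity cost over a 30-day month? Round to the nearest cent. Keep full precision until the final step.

$164.64

induction cooktop: 3100 W × 7.72 h × 30 d = 717,960 Wh = 718 kWh
aquarium pump: 25.7 W × 13.3 h × 30 d = 10,254 Wh = 10.25 kWh
heat pump: 1750 W × 4.5 h × 30 d = 236,250 Wh = 236.2 kWh
laptop: 48.17 W × 14.8 h × 30 d = 21,387 Wh = 21.39 kWh
Total energy = 718 + 10.25 + 236.2 + 21.39 = 985.9 kWh
Cost = 985.9 kWh × $0.167 = $164.64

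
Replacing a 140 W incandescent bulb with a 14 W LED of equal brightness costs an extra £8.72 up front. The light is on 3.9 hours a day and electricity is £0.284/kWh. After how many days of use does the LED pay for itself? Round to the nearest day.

Power saved = 140 − 14 = 126 W
Daily energy saved = 126 W × 3.9 h = 491.4 Wh = 0.4914 kWh
Daily savings = 0.4914 × £0.284 = £0.1396
Payback = £8.72 / £0.1396 per day = 62.48 days

62 days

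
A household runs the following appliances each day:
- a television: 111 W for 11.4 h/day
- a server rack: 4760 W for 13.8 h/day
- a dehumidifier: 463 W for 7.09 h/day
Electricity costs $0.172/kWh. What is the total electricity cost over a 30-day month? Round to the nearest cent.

television: 111 W × 11.4 h × 30 d = 37,962 Wh = 37.96 kWh
server rack: 4760 W × 13.8 h × 30 d = 1,970,640 Wh = 1,971 kWh
dehumidifier: 463 W × 7.09 h × 30 d = 98,480 Wh = 98.48 kWh
Total energy = 37.96 + 1,971 + 98.48 = 2,107 kWh
Cost = 2,107 kWh × $0.172 = $362.42

$362.42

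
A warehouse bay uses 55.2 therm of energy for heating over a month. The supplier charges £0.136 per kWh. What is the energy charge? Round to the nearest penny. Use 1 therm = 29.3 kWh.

55.2 therm × (29.3 kWh/therm) = 1,617 kWh
Cost = 1,617 kWh × £0.136/kWh = £219.96

£219.96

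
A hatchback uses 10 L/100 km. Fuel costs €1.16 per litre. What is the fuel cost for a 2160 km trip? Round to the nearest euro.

€251

Fuel = 10 L/100 km × 2160 km / 100 = 216 L
Cost = 216 L × €1.16/L = €250.56 ≈ €251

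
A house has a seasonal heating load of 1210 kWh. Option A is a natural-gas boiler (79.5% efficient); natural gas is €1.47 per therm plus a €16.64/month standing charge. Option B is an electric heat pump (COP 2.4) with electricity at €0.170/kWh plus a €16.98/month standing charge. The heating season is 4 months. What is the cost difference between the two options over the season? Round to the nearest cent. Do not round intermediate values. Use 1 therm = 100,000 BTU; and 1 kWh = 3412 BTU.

Heat load = 1210 kWh × 3412 = 4,128,520 BTU
Gas: input = 4,128,520 / 0.795 = 5,193,107 BTU = 51.93 therm → 51.93 × €1.47 = €76.34; + 4 × €16.64 standing = €142.90
Heat pump: 4,128,520 BTU / 3412 = 1,210 kWh heat; / 2.4 = 504.2 kWh in → × €0.170 = €85.71; + 4 × €16.98 standing = €153.63
Difference = |€142.90 − €153.63| = €10.73

€10.73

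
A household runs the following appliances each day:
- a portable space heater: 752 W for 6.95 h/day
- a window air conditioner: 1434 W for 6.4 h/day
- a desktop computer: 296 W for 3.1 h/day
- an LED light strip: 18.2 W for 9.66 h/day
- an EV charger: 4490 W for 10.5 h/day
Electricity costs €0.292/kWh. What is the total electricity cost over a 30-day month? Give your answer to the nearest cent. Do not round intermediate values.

€548.75

portable space heater: 752 W × 6.95 h × 30 d = 156,792 Wh = 156.8 kWh
window air conditioner: 1434 W × 6.4 h × 30 d = 275,328 Wh = 275.3 kWh
desktop computer: 296 W × 3.1 h × 30 d = 27,528 Wh = 27.53 kWh
LED light strip: 18.2 W × 9.66 h × 30 d = 5,274 Wh = 5.274 kWh
EV charger: 4490 W × 10.5 h × 30 d = 1,414,350 Wh = 1,414 kWh
Total energy = 156.8 + 275.3 + 27.53 + 5.274 + 1,414 = 1,879 kWh
Cost = 1,879 kWh × €0.292 = €548.75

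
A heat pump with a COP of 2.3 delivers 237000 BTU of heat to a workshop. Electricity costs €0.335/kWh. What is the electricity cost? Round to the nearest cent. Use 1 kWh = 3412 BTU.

€10.12

Heat delivered = 237,000 BTU / 3412 = 69.46 kWh
Electrical input = 69.46 kWh / 2.3 = 30.2 kWh
Cost = 30.2 × €0.335/kWh = €10.12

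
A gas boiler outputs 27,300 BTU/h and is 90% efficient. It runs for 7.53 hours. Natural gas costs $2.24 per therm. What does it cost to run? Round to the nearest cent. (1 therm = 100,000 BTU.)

Heat delivered = 27,300 BTU/h × 7.53 h = 205,569 BTU
Gas input = 205,569 / 0.90 = 228,410 BTU
= 228,410 / 100,000 = 2.284 therm
Cost = 2.284 × $2.24/therm = $5.12

$5.12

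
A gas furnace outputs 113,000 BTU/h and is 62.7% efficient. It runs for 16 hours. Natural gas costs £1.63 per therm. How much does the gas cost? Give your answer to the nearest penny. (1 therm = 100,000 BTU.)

£47.00

Heat delivered = 113,000 BTU/h × 16 h = 1,808,000 BTU
Gas input = 1,808,000 / 0.627 = 2,883,573 BTU
= 2,883,573 / 100,000 = 28.84 therm
Cost = 28.84 × £1.63/therm = £47.00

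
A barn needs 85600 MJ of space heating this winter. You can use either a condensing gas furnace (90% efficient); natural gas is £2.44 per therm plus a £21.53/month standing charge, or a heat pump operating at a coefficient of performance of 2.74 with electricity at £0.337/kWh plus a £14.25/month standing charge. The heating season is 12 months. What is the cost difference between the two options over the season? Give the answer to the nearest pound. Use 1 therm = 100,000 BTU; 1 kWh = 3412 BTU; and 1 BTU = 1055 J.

Heat load = 85600 MJ = 85,600,000,000 J / 1055 = 81,137,441 BTU
Gas: input = 81,137,441 / 0.90 = 90,152,712 BTU = 901.5 therm → 901.5 × £2.44 = £2,199.73; + 12 × £21.53 standing = £2,458.09
Heat pump: 81,137,441 BTU / 3412 = 23,780 kWh heat; / 2.74 = 8,679 kWh in → × £0.337 = £2,924.77; + 12 × £14.25 standing = £3,095.77
Difference = |£2,458.09 − £3,095.77| = £637.68 ≈ £638

£638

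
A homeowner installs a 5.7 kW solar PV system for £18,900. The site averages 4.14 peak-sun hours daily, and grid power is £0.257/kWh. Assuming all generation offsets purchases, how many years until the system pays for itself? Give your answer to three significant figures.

8.54 years

Daily generation = 5.7 kW × 4.14 h = 23.6 kWh
Annual generation = 23.6 × 365 = 8613.3 kWh
Annual savings = 8613.3 × £0.257 = £2,213.61
Payback = £18,900 / £2,213.61 = 8.54 years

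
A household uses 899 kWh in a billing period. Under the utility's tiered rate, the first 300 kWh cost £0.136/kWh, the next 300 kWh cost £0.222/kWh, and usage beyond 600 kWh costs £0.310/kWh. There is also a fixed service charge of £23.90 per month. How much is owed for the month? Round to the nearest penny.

£223.99

First 300 kWh × £0.136 = £40.80
Next 300 kWh × £0.222 = £66.60
Remaining 299 kWh × £0.310 = £92.69
Energy charge = £200.09; + service £23.90 = £223.99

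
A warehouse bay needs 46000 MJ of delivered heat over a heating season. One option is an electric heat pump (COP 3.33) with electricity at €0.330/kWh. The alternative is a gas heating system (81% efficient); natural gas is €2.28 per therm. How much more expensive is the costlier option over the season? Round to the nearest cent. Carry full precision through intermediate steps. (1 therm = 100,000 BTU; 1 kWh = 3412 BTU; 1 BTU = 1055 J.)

Heat load = 46000 MJ = 46,000,000,000 J / 1055 = 43,601,896 BTU
Gas: input = 43,601,896 / 0.81 = 53,829,501 BTU = 538.3 therm → 538.3 × €2.28 = €1,227.31
Heat pump: 43,601,896 BTU / 3412 = 12,780 kWh heat; / 3.33 = 3,838 kWh in → × €0.330 = €1,266.39
Difference = |€1,227.31 − €1,266.39| = €39.07

€39.07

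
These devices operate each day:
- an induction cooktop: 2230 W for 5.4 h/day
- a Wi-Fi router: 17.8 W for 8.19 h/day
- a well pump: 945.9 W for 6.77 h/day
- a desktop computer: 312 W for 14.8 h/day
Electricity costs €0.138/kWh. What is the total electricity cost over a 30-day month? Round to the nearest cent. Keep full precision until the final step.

induction cooktop: 2230 W × 5.4 h × 30 d = 361,260 Wh = 361.3 kWh
Wi-Fi router: 17.8 W × 8.19 h × 30 d = 4,373 Wh = 4.373 kWh
well pump: 945.9 W × 6.77 h × 30 d = 192,112 Wh = 192.1 kWh
desktop computer: 312 W × 14.8 h × 30 d = 138,528 Wh = 138.5 kWh
Total energy = 361.3 + 4.373 + 192.1 + 138.5 = 696.3 kWh
Cost = 696.3 kWh × €0.138 = €96.09

€96.09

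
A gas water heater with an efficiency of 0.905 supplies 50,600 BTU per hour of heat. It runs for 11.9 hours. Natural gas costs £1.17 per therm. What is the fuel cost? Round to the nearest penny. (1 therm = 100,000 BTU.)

£7.78

Heat delivered = 50,600 BTU/h × 11.9 h = 602,140 BTU
Gas input = 602,140 / 0.905 = 665,348 BTU
= 665,348 / 100,000 = 6.653 therm
Cost = 6.653 × £1.17/therm = £7.78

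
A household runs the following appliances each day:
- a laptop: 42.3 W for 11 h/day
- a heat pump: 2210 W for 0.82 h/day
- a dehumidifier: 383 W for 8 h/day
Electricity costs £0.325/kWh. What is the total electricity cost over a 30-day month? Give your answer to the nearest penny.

£52.08

laptop: 42.3 W × 11 h × 30 d = 13,959 Wh = 13.96 kWh
heat pump: 2210 W × 0.82 h × 30 d = 54,366 Wh = 54.37 kWh
dehumidifier: 383 W × 8 h × 30 d = 91,920 Wh = 91.92 kWh
Total energy = 13.96 + 54.37 + 91.92 = 160.2 kWh
Cost = 160.2 kWh × £0.325 = £52.08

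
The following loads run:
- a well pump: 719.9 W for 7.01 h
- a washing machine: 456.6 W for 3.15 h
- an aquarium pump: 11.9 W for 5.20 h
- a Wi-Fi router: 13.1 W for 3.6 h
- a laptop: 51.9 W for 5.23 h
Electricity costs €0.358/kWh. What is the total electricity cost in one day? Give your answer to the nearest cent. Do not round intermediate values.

well pump: 719.9 W × 7.01 h = 5,046 Wh = 5.046 kWh
washing machine: 456.6 W × 3.15 h = 1,438 Wh = 1.438 kWh
aquarium pump: 11.9 W × 5.20 h = 62 Wh = 0.06188 kWh
Wi-Fi router: 13.1 W × 3.6 h = 47 Wh = 0.04716 kWh
laptop: 51.9 W × 5.23 h = 271 Wh = 0.2714 kWh
Total energy = 5.046 + 1.438 + 0.06188 + 0.04716 + 0.2714 = 6.865 kWh
Cost = 6.865 kWh × €0.358 = €2.46

€2.46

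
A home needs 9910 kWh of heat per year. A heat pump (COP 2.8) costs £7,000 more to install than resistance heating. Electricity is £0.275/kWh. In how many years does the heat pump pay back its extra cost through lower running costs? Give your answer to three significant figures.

4 years

Resistance: 9910 kWh × £0.275 = £2,725.25/yr
Heat pump: 9910 / 2.8 = 3539 kWh in → × £0.275 = £973.30/yr
Annual savings = £1,751.95
Payback = £7,000 / £1,751.95 = 4 years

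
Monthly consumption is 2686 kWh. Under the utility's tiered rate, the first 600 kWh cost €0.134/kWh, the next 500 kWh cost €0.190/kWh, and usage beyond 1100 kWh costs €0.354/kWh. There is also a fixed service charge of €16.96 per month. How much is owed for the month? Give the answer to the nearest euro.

First 600 kWh × €0.134 = €80.40
Next 500 kWh × €0.190 = €95.00
Remaining 1586 kWh × €0.354 = €561.44
Energy charge = €736.84; + service €16.96 = €753.80 ≈ €754

€754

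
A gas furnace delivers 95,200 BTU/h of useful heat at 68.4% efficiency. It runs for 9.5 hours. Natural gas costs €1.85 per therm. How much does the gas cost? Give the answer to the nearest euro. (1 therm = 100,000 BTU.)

€24

Heat delivered = 95,200 BTU/h × 9.5 h = 904,400 BTU
Gas input = 904,400 / 0.684 = 1,322,222 BTU
= 1,322,222 / 100,000 = 13.22 therm
Cost = 13.22 × €1.85/therm = €24.46 ≈ €24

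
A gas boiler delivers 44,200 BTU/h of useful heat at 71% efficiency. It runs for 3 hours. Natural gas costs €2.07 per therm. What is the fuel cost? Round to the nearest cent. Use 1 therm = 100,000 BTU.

€3.87

Heat delivered = 44,200 BTU/h × 3 h = 132,600 BTU
Gas input = 132,600 / 0.71 = 186,761 BTU
= 186,761 / 100,000 = 1.868 therm
Cost = 1.868 × €2.07/therm = €3.87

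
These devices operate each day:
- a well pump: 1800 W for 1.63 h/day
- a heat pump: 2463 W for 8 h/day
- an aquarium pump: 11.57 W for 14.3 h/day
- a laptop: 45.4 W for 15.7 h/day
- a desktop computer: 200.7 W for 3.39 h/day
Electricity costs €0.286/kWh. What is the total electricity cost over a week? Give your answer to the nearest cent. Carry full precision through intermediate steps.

well pump: 1800 W × 1.63 h × 7 d = 20,538 Wh = 20.54 kWh
heat pump: 2463 W × 8 h × 7 d = 137,928 Wh = 137.9 kWh
aquarium pump: 11.57 W × 14.3 h × 7 d = 1,158 Wh = 1.158 kWh
laptop: 45.4 W × 15.7 h × 7 d = 4,989 Wh = 4.989 kWh
desktop computer: 200.7 W × 3.39 h × 7 d = 4,763 Wh = 4.763 kWh
Total energy = 20.54 + 137.9 + 1.158 + 4.989 + 4.763 = 169.4 kWh
Cost = 169.4 kWh × €0.286 = €48.44

€48.44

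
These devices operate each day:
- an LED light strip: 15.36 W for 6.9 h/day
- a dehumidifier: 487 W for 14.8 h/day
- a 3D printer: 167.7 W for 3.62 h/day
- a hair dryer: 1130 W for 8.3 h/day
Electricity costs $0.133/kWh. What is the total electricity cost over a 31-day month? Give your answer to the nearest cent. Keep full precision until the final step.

LED light strip: 15.36 W × 6.9 h × 31 d = 3,286 Wh = 3.286 kWh
dehumidifier: 487 W × 14.8 h × 31 d = 223,436 Wh = 223.4 kWh
3D printer: 167.7 W × 3.62 h × 31 d = 18,819 Wh = 18.82 kWh
hair dryer: 1130 W × 8.3 h × 31 d = 290,749 Wh = 290.7 kWh
Total energy = 3.286 + 223.4 + 18.82 + 290.7 = 536.3 kWh
Cost = 536.3 kWh × $0.133 = $71.33

$71.33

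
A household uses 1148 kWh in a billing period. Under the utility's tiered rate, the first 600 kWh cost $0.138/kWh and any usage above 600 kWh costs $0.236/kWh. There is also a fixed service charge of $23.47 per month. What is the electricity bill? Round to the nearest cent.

First 600 kWh × $0.138 = $82.80
Remaining 548 kWh × $0.236 = $129.33
Energy charge = $212.13; + service $23.47 = $235.60

$235.60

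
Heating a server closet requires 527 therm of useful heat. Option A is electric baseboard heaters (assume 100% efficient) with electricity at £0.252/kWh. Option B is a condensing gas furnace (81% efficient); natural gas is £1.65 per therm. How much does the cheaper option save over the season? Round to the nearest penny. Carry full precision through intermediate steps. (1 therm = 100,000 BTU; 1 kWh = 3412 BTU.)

Heat load = 527 therm × 100,000 = 52,700,000 BTU
Gas: input = 52,700,000 / 0.81 = 65,061,728 BTU = 650.6 therm → 650.6 × £1.65 = £1,073.52
Electric: 52,700,000 BTU / 3412 = 15,450 kWh → × £0.252 = £3,892.26
Difference = |£1,073.52 − £3,892.26| = £2,818.74

£2818.74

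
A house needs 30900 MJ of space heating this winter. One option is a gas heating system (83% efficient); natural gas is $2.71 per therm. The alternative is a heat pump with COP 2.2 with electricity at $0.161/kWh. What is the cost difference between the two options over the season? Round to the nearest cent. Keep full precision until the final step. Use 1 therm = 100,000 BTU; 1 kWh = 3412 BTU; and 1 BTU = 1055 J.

Heat load = 30900 MJ = 30,900,000,000 J / 1055 = 29,289,100 BTU
Gas: input = 29,289,100 / 0.83 = 35,288,072 BTU = 352.9 therm → 352.9 × $2.71 = $956.31
Heat pump: 29,289,100 BTU / 3412 = 8,584 kWh heat; / 2.2 = 3,902 kWh in → × $0.161 = $628.20
Difference = |$956.31 − $628.20| = $328.10

$328.10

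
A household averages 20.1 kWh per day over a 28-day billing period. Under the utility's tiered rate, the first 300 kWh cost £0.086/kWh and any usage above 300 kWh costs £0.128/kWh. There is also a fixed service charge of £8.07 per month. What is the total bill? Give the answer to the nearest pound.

£68

Usage = 20.1 kWh/day × 28 days = 562.8 kWh
First 300 kWh × £0.086 = £25.80
Remaining 262.8 kWh × £0.128 = £33.64
Energy charge = £59.44; + service £8.07 = £67.51 ≈ £68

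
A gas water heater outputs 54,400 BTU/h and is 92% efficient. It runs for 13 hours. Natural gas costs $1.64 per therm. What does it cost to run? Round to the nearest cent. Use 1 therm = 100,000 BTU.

$12.61

Heat delivered = 54,400 BTU/h × 13 h = 707,200 BTU
Gas input = 707,200 / 0.92 = 768,696 BTU
= 768,696 / 100,000 = 7.687 therm
Cost = 7.687 × $1.64/therm = $12.61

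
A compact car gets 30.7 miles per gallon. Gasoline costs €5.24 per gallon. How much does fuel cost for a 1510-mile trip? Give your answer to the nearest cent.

Fuel = 1510 mi / 30.7 mpg = 49.19 gal
Cost = 49.19 gal × €5.24/gal = €257.73

€257.73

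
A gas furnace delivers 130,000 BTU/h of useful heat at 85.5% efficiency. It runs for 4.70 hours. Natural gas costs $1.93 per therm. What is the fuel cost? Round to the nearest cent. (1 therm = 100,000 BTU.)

Heat delivered = 130,000 BTU/h × 4.70 h = 611,000 BTU
Gas input = 611,000 / 0.855 = 714,620 BTU
= 714,620 / 100,000 = 7.146 therm
Cost = 7.146 × $1.93/therm = $13.79

$13.79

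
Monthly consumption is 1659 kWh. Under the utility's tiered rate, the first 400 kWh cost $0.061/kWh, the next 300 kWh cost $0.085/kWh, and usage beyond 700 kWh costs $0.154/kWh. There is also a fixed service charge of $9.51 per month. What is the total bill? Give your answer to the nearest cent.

$207.10

First 400 kWh × $0.061 = $24.40
Next 300 kWh × $0.085 = $25.50
Remaining 959 kWh × $0.154 = $147.69
Energy charge = $197.59; + service $9.51 = $207.10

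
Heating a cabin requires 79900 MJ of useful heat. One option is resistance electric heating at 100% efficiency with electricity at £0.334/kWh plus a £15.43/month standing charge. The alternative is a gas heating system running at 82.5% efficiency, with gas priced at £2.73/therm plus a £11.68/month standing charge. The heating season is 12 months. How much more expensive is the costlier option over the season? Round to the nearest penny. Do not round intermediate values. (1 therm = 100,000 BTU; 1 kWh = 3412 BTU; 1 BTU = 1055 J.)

Heat load = 79900 MJ = 79,900,000,000 J / 1055 = 75,734,597 BTU
Gas: input = 75,734,597 / 0.825 = 91,799,512 BTU = 918 therm → 918 × £2.73 = £2,506.13; + 12 × £11.68 standing = £2,646.29
Electric: 75,734,597 BTU / 3412 = 22,200 kWh → × £0.334 = £7,413.64; + 12 × £15.43 standing = £7,598.80
Difference = |£2,646.29 − £7,598.80| = £4,952.52

£4952.52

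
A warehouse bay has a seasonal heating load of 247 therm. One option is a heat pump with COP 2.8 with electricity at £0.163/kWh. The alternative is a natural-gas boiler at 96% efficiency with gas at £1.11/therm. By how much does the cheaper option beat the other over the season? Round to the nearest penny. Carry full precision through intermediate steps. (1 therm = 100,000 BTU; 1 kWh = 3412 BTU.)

Heat load = 247 therm × 100,000 = 24,700,000 BTU
Gas: input = 24,700,000 / 0.960 = 25,729,167 BTU = 257.3 therm → 257.3 × £1.11 = £285.59
Heat pump: 24,700,000 BTU / 3412 = 7,239 kWh heat; / 2.8 = 2,585 kWh in → × £0.163 = £421.42
Difference = |£285.59 − £421.42| = £135.83

£135.83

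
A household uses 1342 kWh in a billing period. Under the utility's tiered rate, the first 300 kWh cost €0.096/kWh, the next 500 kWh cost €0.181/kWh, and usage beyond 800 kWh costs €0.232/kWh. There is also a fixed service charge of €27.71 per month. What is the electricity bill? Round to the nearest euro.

€273

First 300 kWh × €0.096 = €28.80
Next 500 kWh × €0.181 = €90.50
Remaining 542 kWh × €0.232 = €125.74
Energy charge = €245.04; + service €27.71 = €272.75 ≈ €273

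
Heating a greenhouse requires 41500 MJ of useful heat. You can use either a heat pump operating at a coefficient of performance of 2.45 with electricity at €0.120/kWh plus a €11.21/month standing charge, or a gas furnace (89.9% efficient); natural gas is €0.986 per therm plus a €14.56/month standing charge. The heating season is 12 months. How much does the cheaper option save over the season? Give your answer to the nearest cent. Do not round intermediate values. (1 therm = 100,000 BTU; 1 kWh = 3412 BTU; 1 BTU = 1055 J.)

Heat load = 41500 MJ = 41,500,000,000 J / 1055 = 39,336,493 BTU
Gas: input = 39,336,493 / 0.899 = 43,755,832 BTU = 437.6 therm → 437.6 × €0.986 = €431.43; + 12 × €14.56 standing = €606.15
Heat pump: 39,336,493 BTU / 3412 = 11,530 kWh heat; / 2.45 = 4,706 kWh in → × €0.120 = €564.68; + 12 × €11.21 standing = €699.20
Difference = |€606.15 − €699.20| = €93.05

€93.05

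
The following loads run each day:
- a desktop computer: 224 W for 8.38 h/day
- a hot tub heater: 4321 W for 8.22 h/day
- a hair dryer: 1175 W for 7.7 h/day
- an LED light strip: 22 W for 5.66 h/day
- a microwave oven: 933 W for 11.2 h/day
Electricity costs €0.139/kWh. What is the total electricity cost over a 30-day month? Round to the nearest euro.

€238

desktop computer: 224 W × 8.38 h × 30 d = 56,314 Wh = 56.31 kWh
hot tub heater: 4321 W × 8.22 h × 30 d = 1,065,559 Wh = 1,066 kWh
hair dryer: 1175 W × 7.7 h × 30 d = 271,425 Wh = 271.4 kWh
LED light strip: 22 W × 5.66 h × 30 d = 3,736 Wh = 3.736 kWh
microwave oven: 933 W × 11.2 h × 30 d = 313,488 Wh = 313.5 kWh
Total energy = 56.31 + 1,066 + 271.4 + 3.736 + 313.5 = 1,711 kWh
Cost = 1,711 kWh × €0.139 = €237.76 ≈ €238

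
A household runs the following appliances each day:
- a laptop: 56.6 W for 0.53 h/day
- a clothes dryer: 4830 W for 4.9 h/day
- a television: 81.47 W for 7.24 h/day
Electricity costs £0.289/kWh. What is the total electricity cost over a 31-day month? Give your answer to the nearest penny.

laptop: 56.6 W × 0.53 h × 31 d = 930 Wh = 0.9299 kWh
clothes dryer: 4830 W × 4.9 h × 31 d = 733,677 Wh = 733.7 kWh
television: 81.47 W × 7.24 h × 31 d = 18,285 Wh = 18.29 kWh
Total energy = 0.9299 + 733.7 + 18.29 = 752.9 kWh
Cost = 752.9 kWh × £0.289 = £217.59

£217.59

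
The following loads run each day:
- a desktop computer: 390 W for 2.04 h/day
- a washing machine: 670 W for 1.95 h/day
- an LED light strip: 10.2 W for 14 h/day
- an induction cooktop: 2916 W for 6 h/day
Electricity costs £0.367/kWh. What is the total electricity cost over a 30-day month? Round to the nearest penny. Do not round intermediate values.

desktop computer: 390 W × 2.04 h × 30 d = 23,868 Wh = 23.87 kWh
washing machine: 670 W × 1.95 h × 30 d = 39,195 Wh = 39.2 kWh
LED light strip: 10.2 W × 14 h × 30 d = 4,284 Wh = 4.284 kWh
induction cooktop: 2916 W × 6 h × 30 d = 524,880 Wh = 524.9 kWh
Total energy = 23.87 + 39.2 + 4.284 + 524.9 = 592.2 kWh
Cost = 592.2 kWh × £0.367 = £217.35

£217.35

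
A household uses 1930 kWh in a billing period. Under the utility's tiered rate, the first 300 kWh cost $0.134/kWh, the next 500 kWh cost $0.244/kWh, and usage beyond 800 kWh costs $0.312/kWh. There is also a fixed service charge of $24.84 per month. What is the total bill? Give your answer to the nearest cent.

First 300 kWh × $0.134 = $40.20
Next 500 kWh × $0.244 = $122.00
Remaining 1130 kWh × $0.312 = $352.56
Energy charge = $514.76; + service $24.84 = $539.60

$539.60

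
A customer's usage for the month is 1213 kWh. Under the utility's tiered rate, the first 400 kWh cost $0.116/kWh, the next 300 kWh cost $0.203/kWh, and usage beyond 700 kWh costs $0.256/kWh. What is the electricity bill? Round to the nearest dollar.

First 400 kWh × $0.116 = $46.40
Next 300 kWh × $0.203 = $60.90
Remaining 513 kWh × $0.256 = $131.33
Total = $238.63 ≈ $239

$239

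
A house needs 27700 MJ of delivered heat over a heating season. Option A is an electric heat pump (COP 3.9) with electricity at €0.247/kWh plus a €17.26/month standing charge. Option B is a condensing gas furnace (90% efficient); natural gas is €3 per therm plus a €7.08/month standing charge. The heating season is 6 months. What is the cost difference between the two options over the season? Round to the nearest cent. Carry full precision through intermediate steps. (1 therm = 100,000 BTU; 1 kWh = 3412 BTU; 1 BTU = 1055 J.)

€326.76

Heat load = 27700 MJ = 27,700,000,000 J / 1055 = 26,255,924 BTU
Gas: input = 26,255,924 / 0.900 = 29,173,249 BTU = 291.7 therm → 291.7 × €3 = €875.20; + 6 × €7.08 standing = €917.68
Heat pump: 26,255,924 BTU / 3412 = 7,695 kWh heat; / 3.9 = 1,973 kWh in → × €0.247 = €487.36; + 6 × €17.26 standing = €590.92
Difference = |€917.68 − €590.92| = €326.76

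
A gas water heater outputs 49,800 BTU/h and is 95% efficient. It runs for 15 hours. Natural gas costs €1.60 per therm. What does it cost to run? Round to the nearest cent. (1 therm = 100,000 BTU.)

Heat delivered = 49,800 BTU/h × 15 h = 747,000 BTU
Gas input = 747,000 / 0.950 = 786,316 BTU
= 786,316 / 100,000 = 7.863 therm
Cost = 7.863 × €1.60/therm = €12.58

€12.58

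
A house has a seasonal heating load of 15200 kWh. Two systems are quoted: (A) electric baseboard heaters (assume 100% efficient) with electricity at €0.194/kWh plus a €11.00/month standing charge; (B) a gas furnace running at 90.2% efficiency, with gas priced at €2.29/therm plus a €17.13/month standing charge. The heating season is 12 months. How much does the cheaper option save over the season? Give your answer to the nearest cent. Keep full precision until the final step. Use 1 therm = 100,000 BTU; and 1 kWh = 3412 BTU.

€1558.56

Heat load = 15200 kWh × 3412 = 51,862,400 BTU
Gas: input = 51,862,400 / 0.902 = 57,497,118 BTU = 575 therm → 575 × €2.29 = €1,316.68; + 12 × €17.13 standing = €1,522.24
Electric: 51,862,400 BTU / 3412 = 15,200 kWh → × €0.194 = €2,948.80; + 12 × €11.00 standing = €3,080.80
Difference = |€1,522.24 − €3,080.80| = €1,558.56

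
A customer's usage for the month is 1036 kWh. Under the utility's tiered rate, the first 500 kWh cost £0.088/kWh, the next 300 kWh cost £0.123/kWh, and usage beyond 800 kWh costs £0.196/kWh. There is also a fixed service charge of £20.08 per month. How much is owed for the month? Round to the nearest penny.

First 500 kWh × £0.088 = £44.00
Next 300 kWh × £0.123 = £36.90
Remaining 236 kWh × £0.196 = £46.26
Energy charge = £127.16; + service £20.08 = £147.24

£147.24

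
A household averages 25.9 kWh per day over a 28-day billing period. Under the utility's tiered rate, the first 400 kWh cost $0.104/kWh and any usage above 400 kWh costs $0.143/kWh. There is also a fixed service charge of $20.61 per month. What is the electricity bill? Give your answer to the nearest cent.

$108.71

Usage = 25.9 kWh/day × 28 days = 725.2 kWh
First 400 kWh × $0.104 = $41.60
Remaining 325.2 kWh × $0.143 = $46.50
Energy charge = $88.10; + service $20.61 = $108.71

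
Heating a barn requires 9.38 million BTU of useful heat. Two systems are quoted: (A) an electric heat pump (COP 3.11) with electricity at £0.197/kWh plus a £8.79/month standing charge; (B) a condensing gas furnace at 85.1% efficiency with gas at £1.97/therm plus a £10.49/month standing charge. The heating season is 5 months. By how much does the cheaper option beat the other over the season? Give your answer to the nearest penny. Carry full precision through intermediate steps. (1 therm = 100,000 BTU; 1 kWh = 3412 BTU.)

Heat load = 9.38 × 10⁶ BTU = 9,380,000 BTU
Gas: input = 9,380,000 / 0.851 = 11,022,327 BTU = 110.2 therm → 110.2 × £1.97 = £217.14; + 5 × £10.49 standing = £269.59
Heat pump: 9,380,000 BTU / 3412 = 2,749 kWh heat; / 3.11 = 884 kWh in → × £0.197 = £174.14; + 5 × £8.79 standing = £218.09
Difference = |£269.59 − £218.09| = £51.50

£51.50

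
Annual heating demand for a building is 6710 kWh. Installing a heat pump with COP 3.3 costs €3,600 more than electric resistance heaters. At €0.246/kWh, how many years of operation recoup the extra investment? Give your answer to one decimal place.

Resistance: 6710 kWh × €0.246 = €1,650.66/yr
Heat pump: 6710 / 3.3 = 2033 kWh in → × €0.246 = €500.20/yr
Annual savings = €1,150.46
Payback = €3,600 / €1,150.46 = 3.13 years

3.1 years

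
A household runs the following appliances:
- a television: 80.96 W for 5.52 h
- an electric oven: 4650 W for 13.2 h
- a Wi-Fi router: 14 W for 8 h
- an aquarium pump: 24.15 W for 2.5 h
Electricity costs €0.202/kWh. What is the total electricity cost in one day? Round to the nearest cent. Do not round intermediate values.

television: 80.96 W × 5.52 h = 447 Wh = 0.4469 kWh
electric oven: 4650 W × 13.2 h = 61,380 Wh = 61.38 kWh
Wi-Fi router: 14 W × 8 h = 112 Wh = 0.112 kWh
aquarium pump: 24.15 W × 2.5 h = 60 Wh = 0.06037 kWh
Total energy = 0.4469 + 61.38 + 0.112 + 0.06037 = 62 kWh
Cost = 62 kWh × €0.202 = €12.52

€12.52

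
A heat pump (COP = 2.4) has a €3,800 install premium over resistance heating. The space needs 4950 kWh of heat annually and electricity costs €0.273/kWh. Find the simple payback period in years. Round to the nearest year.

Resistance: 4950 kWh × €0.273 = €1,351.35/yr
Heat pump: 4950 / 2.4 = 2062 kWh in → × €0.273 = €563.06/yr
Annual savings = €788.29
Payback = €3,800 / €788.29 = 4.82 years

5 years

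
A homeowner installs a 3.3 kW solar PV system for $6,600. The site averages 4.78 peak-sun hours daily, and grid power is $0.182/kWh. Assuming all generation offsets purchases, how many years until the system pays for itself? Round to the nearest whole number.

Daily generation = 3.3 kW × 4.78 h = 15.77 kWh
Annual generation = 15.77 × 365 = 5757.5 kWh
Annual savings = 5757.5 × $0.182 = $1,047.87
Payback = $6,600 / $1,047.87 = 6.3 years

6 years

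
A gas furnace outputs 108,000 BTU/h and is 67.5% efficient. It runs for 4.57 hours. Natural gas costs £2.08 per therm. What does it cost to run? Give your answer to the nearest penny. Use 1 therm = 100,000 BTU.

Heat delivered = 108,000 BTU/h × 4.57 h = 493,560 BTU
Gas input = 493,560 / 0.675 = 731,200 BTU
= 731,200 / 100,000 = 7.312 therm
Cost = 7.312 × £2.08/therm = £15.21

£15.21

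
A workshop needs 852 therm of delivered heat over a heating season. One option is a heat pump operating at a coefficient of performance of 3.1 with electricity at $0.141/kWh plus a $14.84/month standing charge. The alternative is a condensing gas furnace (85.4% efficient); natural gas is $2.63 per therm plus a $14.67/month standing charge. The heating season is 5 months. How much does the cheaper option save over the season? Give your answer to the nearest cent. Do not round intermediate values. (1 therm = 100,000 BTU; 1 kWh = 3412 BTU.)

Heat load = 852 therm × 100,000 = 85,200,000 BTU
Gas: input = 85,200,000 / 0.854 = 99,765,808 BTU = 997.7 therm → 997.7 × $2.63 = $2,623.84; + 5 × $14.67 standing = $2,697.19
Heat pump: 85,200,000 BTU / 3412 = 24,970 kWh heat; / 3.1 = 8,055 kWh in → × $0.141 = $1,135.76; + 5 × $14.84 standing = $1,209.96
Difference = |$2,697.19 − $1,209.96| = $1,487.23

$1487.23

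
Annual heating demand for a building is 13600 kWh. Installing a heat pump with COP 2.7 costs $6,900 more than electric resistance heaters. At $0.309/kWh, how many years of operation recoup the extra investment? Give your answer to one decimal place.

Resistance: 13600 kWh × $0.309 = $4,202.40/yr
Heat pump: 13600 / 2.7 = 5037 kWh in → × $0.309 = $1,556.44/yr
Annual savings = $2,645.96
Payback = $6,900 / $2,645.96 = 2.61 years

2.6 years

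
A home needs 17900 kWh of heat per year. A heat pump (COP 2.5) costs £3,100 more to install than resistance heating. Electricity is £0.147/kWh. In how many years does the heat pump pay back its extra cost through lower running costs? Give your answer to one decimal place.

2.0 years

Resistance: 17900 kWh × £0.147 = £2,631.30/yr
Heat pump: 17900 / 2.5 = 7160 kWh in → × £0.147 = £1,052.52/yr
Annual savings = £1,578.78
Payback = £3,100 / £1,578.78 = 1.96 years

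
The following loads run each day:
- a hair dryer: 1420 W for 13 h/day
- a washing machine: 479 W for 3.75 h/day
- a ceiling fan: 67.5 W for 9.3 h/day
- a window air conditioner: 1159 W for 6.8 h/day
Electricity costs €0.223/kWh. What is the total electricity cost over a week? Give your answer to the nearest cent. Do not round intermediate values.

hair dryer: 1420 W × 13 h × 7 d = 129,220 Wh = 129.2 kWh
washing machine: 479 W × 3.75 h × 7 d = 12,574 Wh = 12.57 kWh
ceiling fan: 67.5 W × 9.3 h × 7 d = 4,394 Wh = 4.394 kWh
window air conditioner: 1159 W × 6.8 h × 7 d = 55,168 Wh = 55.17 kWh
Total energy = 129.2 + 12.57 + 4.394 + 55.17 = 201.4 kWh
Cost = 201.4 kWh × €0.223 = €44.90

€44.90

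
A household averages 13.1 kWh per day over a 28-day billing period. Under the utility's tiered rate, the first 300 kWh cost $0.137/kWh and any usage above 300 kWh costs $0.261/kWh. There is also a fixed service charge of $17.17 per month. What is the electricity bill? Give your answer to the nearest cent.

$75.70

Usage = 13.1 kWh/day × 28 days = 366.8 kWh
First 300 kWh × $0.137 = $41.10
Remaining 66.8 kWh × $0.261 = $17.43
Energy charge = $58.53; + service $17.17 = $75.70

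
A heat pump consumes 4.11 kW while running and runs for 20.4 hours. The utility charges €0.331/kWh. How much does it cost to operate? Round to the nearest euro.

Energy = 4110 W × 20.4 h = 83,844 Wh = 83.84 kWh
Cost = 83.84 kWh × €0.331/kWh = €27.75 ≈ €28

€28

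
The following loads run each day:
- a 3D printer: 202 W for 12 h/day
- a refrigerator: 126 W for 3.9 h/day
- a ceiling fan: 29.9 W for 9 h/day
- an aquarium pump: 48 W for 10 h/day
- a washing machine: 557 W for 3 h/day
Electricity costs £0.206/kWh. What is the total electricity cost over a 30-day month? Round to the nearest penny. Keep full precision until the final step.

3D printer: 202 W × 12 h × 30 d = 72,720 Wh = 72.72 kWh
refrigerator: 126 W × 3.9 h × 30 d = 14,742 Wh = 14.74 kWh
ceiling fan: 29.9 W × 9 h × 30 d = 8,073 Wh = 8.073 kWh
aquarium pump: 48 W × 10 h × 30 d = 14,400 Wh = 14.4 kWh
washing machine: 557 W × 3 h × 30 d = 50,130 Wh = 50.13 kWh
Total energy = 72.72 + 14.74 + 8.073 + 14.4 + 50.13 = 160.1 kWh
Cost = 160.1 kWh × £0.206 = £32.97

£32.97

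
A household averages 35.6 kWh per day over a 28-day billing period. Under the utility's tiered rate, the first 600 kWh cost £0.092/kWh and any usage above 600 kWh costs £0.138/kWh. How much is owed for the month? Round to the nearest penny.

£109.96

Usage = 35.6 kWh/day × 28 days = 996.8 kWh
First 600 kWh × £0.092 = £55.20
Remaining 396.8 kWh × £0.138 = £54.76
Total = £109.96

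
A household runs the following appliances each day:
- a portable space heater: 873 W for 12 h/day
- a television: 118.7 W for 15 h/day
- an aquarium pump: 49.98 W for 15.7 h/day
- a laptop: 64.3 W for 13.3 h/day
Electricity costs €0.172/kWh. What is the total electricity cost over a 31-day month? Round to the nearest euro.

portable space heater: 873 W × 12 h × 31 d = 324,756 Wh = 324.8 kWh
television: 118.7 W × 15 h × 31 d = 55,196 Wh = 55.2 kWh
aquarium pump: 49.98 W × 15.7 h × 31 d = 24,325 Wh = 24.33 kWh
laptop: 64.3 W × 13.3 h × 31 d = 26,511 Wh = 26.51 kWh
Total energy = 324.8 + 55.2 + 24.33 + 26.51 = 430.8 kWh
Cost = 430.8 kWh × €0.172 = €74.10 ≈ €74

€74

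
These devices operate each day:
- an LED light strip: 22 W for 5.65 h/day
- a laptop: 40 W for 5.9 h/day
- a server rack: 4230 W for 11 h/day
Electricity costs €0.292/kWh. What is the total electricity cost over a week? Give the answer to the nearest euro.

LED light strip: 22 W × 5.65 h × 7 d = 870 Wh = 0.8701 kWh
laptop: 40 W × 5.9 h × 7 d = 1,652 Wh = 1.652 kWh
server rack: 4230 W × 11 h × 7 d = 325,710 Wh = 325.7 kWh
Total energy = 0.8701 + 1.652 + 325.7 = 328.2 kWh
Cost = 328.2 kWh × €0.292 = €95.84 ≈ €96

€96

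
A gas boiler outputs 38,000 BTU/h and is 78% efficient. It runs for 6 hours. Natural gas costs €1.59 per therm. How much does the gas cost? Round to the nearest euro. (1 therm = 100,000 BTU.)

Heat delivered = 38,000 BTU/h × 6 h = 228,000 BTU
Gas input = 228,000 / 0.78 = 292,308 BTU
= 292,308 / 100,000 = 2.923 therm
Cost = 2.923 × €1.59/therm = €4.65 ≈ €5

€5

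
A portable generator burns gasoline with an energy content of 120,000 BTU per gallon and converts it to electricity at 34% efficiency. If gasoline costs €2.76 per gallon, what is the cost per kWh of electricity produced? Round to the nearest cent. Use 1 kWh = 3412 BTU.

Electrical output per gallon = 120,000 BTU × 0.34 / 3412 BTU/kWh = 11.96 kWh
Cost per kWh = €2.76 / 11.96 kWh = €0.231

€0.23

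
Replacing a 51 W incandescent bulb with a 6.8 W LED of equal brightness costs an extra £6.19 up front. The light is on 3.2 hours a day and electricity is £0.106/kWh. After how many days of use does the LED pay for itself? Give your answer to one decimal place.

Power saved = 51 − 6.8 = 44.2 W
Daily energy saved = 44.2 W × 3.2 h = 141.4 Wh = 0.14144 kWh
Daily savings = 0.14144 × £0.106 = £0.0150
Payback = £6.19 / £0.0150 per day = 412.9 days

412.9 days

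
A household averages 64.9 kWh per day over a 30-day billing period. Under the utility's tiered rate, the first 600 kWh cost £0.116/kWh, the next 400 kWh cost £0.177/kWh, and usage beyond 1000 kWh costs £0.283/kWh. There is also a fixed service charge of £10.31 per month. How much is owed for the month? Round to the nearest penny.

£418.71

Usage = 64.9 kWh/day × 30 days = 1947 kWh
First 600 kWh × £0.116 = £69.60
Next 400 kWh × £0.177 = £70.80
Remaining 947 kWh × £0.283 = £268.00
Energy charge = £408.40; + service £10.31 = £418.71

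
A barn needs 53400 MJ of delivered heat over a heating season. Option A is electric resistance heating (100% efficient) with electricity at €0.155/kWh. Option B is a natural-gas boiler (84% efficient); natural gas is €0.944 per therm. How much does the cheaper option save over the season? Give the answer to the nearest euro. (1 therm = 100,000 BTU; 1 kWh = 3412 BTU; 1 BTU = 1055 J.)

Heat load = 53400 MJ = 53,400,000,000 J / 1055 = 50,616,114 BTU
Gas: input = 50,616,114 / 0.84 = 60,257,278 BTU = 602.6 therm → 602.6 × €0.944 = €568.83
Electric: 50,616,114 BTU / 3412 = 14,830 kWh → × €0.155 = €2,299.38
Difference = |€568.83 − €2,299.38| = €1,730.56 ≈ €1731

€1731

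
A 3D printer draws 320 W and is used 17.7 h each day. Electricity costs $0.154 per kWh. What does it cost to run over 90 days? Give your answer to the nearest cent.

$78.50

Energy = 320 W × 17.7 h/day × 90 days = 509,760 Wh = 509.8 kWh
Cost = 509.8 kWh × $0.154/kWh = $78.50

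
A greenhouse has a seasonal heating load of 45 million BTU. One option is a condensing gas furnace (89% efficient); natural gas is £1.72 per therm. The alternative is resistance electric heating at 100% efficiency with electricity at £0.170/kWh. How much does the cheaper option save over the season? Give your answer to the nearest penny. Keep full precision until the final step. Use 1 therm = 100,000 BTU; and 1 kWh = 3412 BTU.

Heat load = 45 × 10⁶ BTU = 45,000,000 BTU
Gas: input = 45,000,000 / 0.89 = 50,561,798 BTU = 505.6 therm → 505.6 × £1.72 = £869.66
Electric: 45,000,000 BTU / 3412 = 13,190 kWh → × £0.170 = £2,242.09
Difference = |£869.66 − £2,242.09| = £1,372.42

£1372.42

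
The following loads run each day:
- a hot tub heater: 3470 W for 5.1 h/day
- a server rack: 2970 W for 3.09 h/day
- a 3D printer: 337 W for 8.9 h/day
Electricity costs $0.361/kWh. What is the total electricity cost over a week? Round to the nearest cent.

$75.49

hot tub heater: 3470 W × 5.1 h × 7 d = 123,879 Wh = 123.9 kWh
server rack: 2970 W × 3.09 h × 7 d = 64,241 Wh = 64.24 kWh
3D printer: 337 W × 8.9 h × 7 d = 20,995 Wh = 21 kWh
Total energy = 123.9 + 64.24 + 21 = 209.1 kWh
Cost = 209.1 kWh × $0.361 = $75.49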